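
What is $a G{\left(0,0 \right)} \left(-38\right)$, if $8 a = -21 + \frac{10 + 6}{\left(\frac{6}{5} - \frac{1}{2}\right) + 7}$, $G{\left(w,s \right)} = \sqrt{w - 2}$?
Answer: $\frac{27683 i \sqrt{2}}{308} \approx 127.11 i$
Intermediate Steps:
$G{\left(w,s \right)} = \sqrt{-2 + w}$
$a = - \frac{1457}{616}$ ($a = \frac{-21 + \frac{10 + 6}{\left(\frac{6}{5} - \frac{1}{2}\right) + 7}}{8} = \frac{-21 + \frac{16}{\left(6 \cdot \frac{1}{5} - \frac{1}{2}\right) + 7}}{8} = \frac{-21 + \frac{16}{\left(\frac{6}{5} - \frac{1}{2}\right) + 7}}{8} = \frac{-21 + \frac{16}{\frac{7}{10} + 7}}{8} = \frac{-21 + \frac{16}{\frac{77}{10}}}{8} = \frac{-21 + 16 \cdot \frac{10}{77}}{8} = \frac{-21 + \frac{160}{77}}{8} = \frac{1}{8} \left(- \frac{1457}{77}\right) = - \frac{1457}{616} \approx -2.3653$)
$a G{\left(0,0 \right)} \left(-38\right) = - \frac{1457 \sqrt{-2 + 0}}{616} \left(-38\right) = - \frac{1457 \sqrt{-2}}{616} \left(-38\right) = - \frac{1457 i \sqrt{2}}{616} \left(-38\right) = \frac{27683 i \sqrt{2}}{308}$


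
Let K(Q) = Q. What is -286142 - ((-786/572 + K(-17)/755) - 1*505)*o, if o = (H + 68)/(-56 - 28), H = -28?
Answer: -129861294553/453453 ≈ -2.8638e+5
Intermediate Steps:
o = -10/21 (o = (-28 + 68)/(-56 - 28) = 40/(-84) = 40*(-1/84) = -10/21 ≈ -0.47619)
-286142 - ((-786/572 + K(-17)/755) - 1*505)*o = -286142 - ((-786/572 - 17/755) - 1*505)*(-10)/21 = -286142 - ((-786*1/572 - 17*1/755) - 505)*(-10)/21 = -286142 - ((-393/286 - 17/755) - 505)*(-10)/21 = -286142 - (-301577/215930 - 505)*(-10)/21 = -286142 - (-109346227)*(-10)/(215930*21) = -286142 - 1*109346227/453453 = -286142 - 109346227/453453 = -129861294553/453453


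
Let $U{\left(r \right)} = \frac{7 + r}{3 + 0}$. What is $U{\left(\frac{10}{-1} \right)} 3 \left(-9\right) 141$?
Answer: $3807$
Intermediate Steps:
$U{\left(r \right)} = \frac{7}{3} + \frac{r}{3}$ ($U{\left(r \right)} = \frac{7 + r}{3} = \left(7 + r\right) \frac{1}{3} = \frac{7}{3} + \frac{r}{3}$)
$U{\left(\frac{10}{-1} \right)} 3 \left(-9\right) 141 = \left(\frac{7}{3} + \frac{10 \frac{1}{-1}}{3}\right) 3 \left(-9\right) 141 = \left(\frac{7}{3} + \frac{10 \left(-1\right)}{3}\right) \left(-27\right) 141 = \left(\frac{7}{3} + \frac{1}{3} \left(-10\right)\right) \left(-27\right) 141 = \left(\frac{7}{3} - \frac{10}{3}\right) \left(-27\right) 141 = \left(-1\right) \left(-27\right) 141 = 27 \cdot 141 = 3807$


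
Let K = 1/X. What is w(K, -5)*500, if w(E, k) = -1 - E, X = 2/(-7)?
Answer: 1250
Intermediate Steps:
X = -2/7 (X = 2*(-⅐) = -2/7 ≈ -0.28571)
K = -7/2 (K = 1/(-2/7) = -7/2 ≈ -3.5000)
w(K, -5)*500 = (-1 - 1*(-7/2))*500 = (-1 + 7/2)*500 = (5/2)*500 = 1250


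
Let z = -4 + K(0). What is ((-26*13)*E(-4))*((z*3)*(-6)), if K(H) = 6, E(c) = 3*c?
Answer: -146016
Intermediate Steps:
z = 2 (z = -4 + 6 = 2)
((-26*13)*E(-4))*((z*3)*(-6)) = ((-26*13)*(3*(-4)))*((2*3)*(-6)) = (-338*(-12))*(6*(-6)) = 4056*(-36) = -146016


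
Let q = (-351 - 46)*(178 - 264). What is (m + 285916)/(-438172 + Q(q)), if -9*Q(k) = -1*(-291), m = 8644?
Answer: -883680/1314613 ≈ -0.67220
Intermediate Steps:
q = 34142 (q = -397*(-86) = 34142)
Q(k) = -97/3 (Q(k) = -(-1)*(-291)/9 = -⅑*291 = -97/3)
(m + 285916)/(-438172 + Q(q)) = (8644 + 285916)/(-438172 - 97/3) = 294560/(-1314613/3) = 294560*(-3/1314613) = -883680/1314613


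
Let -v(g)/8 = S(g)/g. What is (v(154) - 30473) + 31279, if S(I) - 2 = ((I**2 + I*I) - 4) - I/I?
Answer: -127654/77 ≈ -1657.8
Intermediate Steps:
S(I) = -3 + 2*I**2 (S(I) = 2 + (((I**2 + I*I) - 4) - I/I) = 2 + (((I**2 + I**2) - 4) - 1*1) = 2 + ((2*I**2 - 4) - 1) = 2 + ((-4 + 2*I**2) - 1) = 2 + (-5 + 2*I**2) = -3 + 2*I**2)
v(g) = -8*(-3 + 2*g**2)/g
(v(154) - 30473) + 31279 = ((-16*154 + 24/154) - 30473) + 31279 = ((-2464 + 24*(1/154)) - 30473) + 31279 = ((-2464 + 12/77) - 30473) + 31279 = (-189716/77 - 30473) + 31279 = -2536137/77 + 31279 = -127654/77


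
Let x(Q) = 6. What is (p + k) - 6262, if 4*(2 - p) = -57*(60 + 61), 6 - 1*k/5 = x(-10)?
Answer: -18143/4 ≈ -4535.8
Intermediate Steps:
k = 0 (k = 30 - 5*6 = 30 - 30 = 0)
p = 6905/4 (p = 2 - (-57)*(60 + 61)/4 = 2 - (-57)*121/4 = 2 - 1/4*(-6897) = 2 + 6897/4 = 6905/4 ≈ 1726.3)
(p + k) - 6262 = (6905/4 + 0) - 6262 = 6905/4 - 6262 = -18143/4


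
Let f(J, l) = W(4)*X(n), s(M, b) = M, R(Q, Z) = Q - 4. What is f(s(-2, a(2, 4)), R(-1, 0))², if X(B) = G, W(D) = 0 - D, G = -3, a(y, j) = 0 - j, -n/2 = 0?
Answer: 144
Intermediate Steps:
n = 0 (n = -2*0 = 0)
a(y, j) = -j
W(D) = -D
X(B) = -3
R(Q, Z) = -4 + Q
f(J, l) = 12 (f(J, l) = -1*4*(-3) = -4*(-3) = 12)
f(s(-2, a(2, 4)), R(-1, 0))² = 12² = 144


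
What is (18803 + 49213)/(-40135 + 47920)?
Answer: 22672/2595 ≈ 8.7368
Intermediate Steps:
(18803 + 49213)/(-40135 + 47920) = 68016/7785 = 68016*(1/7785) = 22672/2595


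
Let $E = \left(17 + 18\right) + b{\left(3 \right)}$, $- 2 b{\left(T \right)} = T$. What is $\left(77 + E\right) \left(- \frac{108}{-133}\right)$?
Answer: $\frac{11934}{133} \approx 89.729$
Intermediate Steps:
$b{\left(T \right)} = - \frac{T}{2}$
$E = \frac{67}{2}$ ($E = \left(17 + 18\right) - \frac{3}{2} = 35 - \frac{3}{2} = \frac{67}{2} \approx 33.5$)
$\left(77 + E\right) \left(- \frac{108}{-133}\right) = \left(77 + \frac{67}{2}\right) \left(- \frac{108}{-133}\right) = \frac{221 \left(\left(-108\right) \left(- \frac{1}{133}\right)\right)}{2} = \frac{221}{2} \cdot \frac{108}{133} = \frac{11934}{133}$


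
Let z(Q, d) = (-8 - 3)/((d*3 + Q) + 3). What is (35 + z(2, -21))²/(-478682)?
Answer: -4165681/1610286248 ≈ -0.0025869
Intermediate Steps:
z(Q, d) = -11/(3 + Q + 3*d) (z(Q, d) = -11/((3*d + Q) + 3) = -11/((Q + 3*d) + 3) = -11/(3 + Q + 3*d))
(35 + z(2, -21))²/(-478682) = (35 - 11/(3 + 2 + 3*(-21)))²/(-478682) = (35 - 11/(3 + 2 - 63))²*(-1/478682) = (35 - 11/(-58))²*(-1/478682) = (35 - 11*(-1/58))²*(-1/478682) = (35 + 11/58)²*(-1/478682) = (2041/58)²*(-1/478682) = (4165681/3364)*(-1/478682) = -4165681/1610286248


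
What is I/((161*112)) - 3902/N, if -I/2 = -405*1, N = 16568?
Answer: -3558799/18672136 ≈ -0.19059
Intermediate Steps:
I = 810 (I = -(-810) = -2*(-405) = 810)
I/((161*112)) - 3902/N = 810/((161*112)) - 3902/16568 = 810/18032 - 3902*1/16568 = 810*(1/18032) - 1951/8284 = 405/9016 - 1951/8284 = -3558799/18672136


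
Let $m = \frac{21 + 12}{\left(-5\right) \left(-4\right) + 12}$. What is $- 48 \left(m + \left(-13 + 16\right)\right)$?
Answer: $- \frac{387}{2} \approx -193.5$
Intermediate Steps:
$m = \frac{33}{32}$ ($m = \frac{33}{20 + 12} = \frac{33}{32} \approx 1.0313$)
$- 48 \left(m + \left(-13 + 16\right)\right) = - 48 \left(\frac{33}{32} + \left(-13 + 16\right)\right) = - 48 \left(\frac{33}{32} + 3\right) = \left(-48\right) \frac{129}{32} = - \frac{387}{2}$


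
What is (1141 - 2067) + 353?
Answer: -573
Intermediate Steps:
(1141 - 2067) + 353 = -926 + 353 = -573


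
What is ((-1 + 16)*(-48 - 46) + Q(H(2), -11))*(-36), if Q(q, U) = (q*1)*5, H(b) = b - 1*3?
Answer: 50940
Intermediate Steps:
H(b) = -3 + b (H(b) = b - 3 = -3 + b)
Q(q, U) = 5*q (Q(q, U) = q*5 = 5*q)
((-1 + 16)*(-48 - 46) + Q(H(2), -11))*(-36) = ((-1 + 16)*(-48 - 46) + 5*(-3 + 2))*(-36) = (15*(-94) + 5*(-1))*(-36) = (-1410 - 5)*(-36) = -1415*(-36) = 50940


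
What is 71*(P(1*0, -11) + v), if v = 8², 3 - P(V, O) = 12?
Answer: 3905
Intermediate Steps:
P(V, O) = -9 (P(V, O) = 3 - 1*12 = 3 - 12 = -9)
v = 64
71*(P(1*0, -11) + v) = 71*(-9 + 64) = 71*55 = 3905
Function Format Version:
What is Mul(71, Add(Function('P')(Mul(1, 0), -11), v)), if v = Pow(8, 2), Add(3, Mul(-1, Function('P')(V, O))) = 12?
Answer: 3905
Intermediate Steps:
Function('P')(V, O) = -9 (Function('P')(V, O) = Add(3, Mul(-1, 12)) = Add(3, -12) = -9)
v = 64
Mul(71, Add(Function('P')(Mul(1, 0), -11), v)) = Mul(71, Add(-9, 64)) = Mul(71, 55) = 3905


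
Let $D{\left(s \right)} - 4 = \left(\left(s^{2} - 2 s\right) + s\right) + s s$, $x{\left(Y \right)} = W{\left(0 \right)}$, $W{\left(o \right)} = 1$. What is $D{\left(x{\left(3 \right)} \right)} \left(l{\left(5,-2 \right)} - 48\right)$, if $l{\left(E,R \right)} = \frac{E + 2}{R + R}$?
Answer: $- \frac{995}{4} \approx -248.75$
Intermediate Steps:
$x{\left(Y \right)} = 1$
$l{\left(E,R \right)} = \frac{2 + E}{2 R}$
$D{\left(s \right)} = 4 - s + 2 s^{2}$ ($D{\left(s \right)} = 4 + \left(\left(\left(s^{2} - 2 s\right) + s\right) + s s\right) = 4 + \left(\left(s^{2} - s\right) + s^{2}\right) = 4 + \left(- s + 2 s^{2}\right) = 4 - s + 2 s^{2}$)
$D{\left(x{\left(3 \right)} \right)} \left(l{\left(5,-2 \right)} - 48\right) = \left(4 - 1 + 2 \cdot 1^{2}\right) \left(\frac{2 + 5}{2 \left(-2\right)} - 48\right) = \left(4 - 1 + 2 \cdot 1\right) \left(\frac{1}{2} \left(- \frac{1}{2}\right) 7 - 48\right) = \left(4 - 1 + 2\right) \left(- \frac{7}{4} - 48\right) = 5 \left(- \frac{199}{4}\right) = - \frac{995}{4}$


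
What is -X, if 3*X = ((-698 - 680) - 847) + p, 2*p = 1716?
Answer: 1367/3 ≈ 455.67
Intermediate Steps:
p = 858 (p = (1/2)*1716 = 858)
X = -1367/3 (X = (((-698 - 680) - 847) + 858)/3 = ((-1378 - 847) + 858)/3 = (-2225 + 858)/3 = (1/3)*(-1367) = -1367/3 ≈ -455.67)
-X = -1*(-1367/3) = 1367/3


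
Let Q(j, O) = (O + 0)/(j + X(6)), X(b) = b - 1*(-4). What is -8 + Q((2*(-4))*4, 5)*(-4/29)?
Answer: -2542/319 ≈ -7.9687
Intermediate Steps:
X(b) = 4 + b (X(b) = b + 4 = 4 + b)
Q(j, O) = O/(10 + j) (Q(j, O) = (O + 0)/(j + (4 + 6)) = O/(j + 10) = O/(10 + j))
-8 + Q((2*(-4))*4, 5)*(-4/29) = -8 + (5/(10 + (2*(-4))*4))*(-4/29) = -8 + (5/(10 - 8*4))*(-4*1/29) = -8 + (5/(10 - 32))*(-4/29) = -8 + (5/(-22))*(-4/29) = -8 + (5*(-1/22))*(-4/29) = -8 - 5/22*(-4/29) = -8 + 10/319 = -2542/319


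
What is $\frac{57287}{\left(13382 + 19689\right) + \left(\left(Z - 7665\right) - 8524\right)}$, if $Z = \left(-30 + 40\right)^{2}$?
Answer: $\frac{57287}{16982} \approx 3.3734$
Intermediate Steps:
$Z = 100$ ($Z = 10^{2} = 100$)
$\frac{57287}{\left(13382 + 19689\right) + \left(\left(Z - 7665\right) - 8524\right)} = \frac{57287}{\left(13382 + 19689\right) + \left(\left(100 - 7665\right) - 8524\right)} = \frac{57287}{33071 - 16089} = \frac{57287}{16982}$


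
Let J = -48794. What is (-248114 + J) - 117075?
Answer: -413983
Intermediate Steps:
(-248114 + J) - 117075 = (-248114 - 48794) - 117075 = -296908 - 117075 = -413983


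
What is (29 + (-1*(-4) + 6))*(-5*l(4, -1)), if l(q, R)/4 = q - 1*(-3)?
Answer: -5460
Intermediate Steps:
l(q, R) = 12 + 4*q (l(q, R) = 4*(q - 1*(-3)) = 4*(q + 3) = 4*(3 + q) = 12 + 4*q)
(29 + (-1*(-4) + 6))*(-5*l(4, -1)) = (29 + (-1*(-4) + 6))*(-5*(12 + 4*4)) = (29 + (4 + 6))*(-5*(12 + 16)) = (29 + 10)*(-5*28) = 39*(-140) = -5460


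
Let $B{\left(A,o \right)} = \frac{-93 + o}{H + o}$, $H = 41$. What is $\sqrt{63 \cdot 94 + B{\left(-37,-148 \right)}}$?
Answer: $\frac{\sqrt{67826765}}{107} \approx 76.969$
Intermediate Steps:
$B{\left(A,o \right)} = \frac{-93 + o}{41 + o}$
$\sqrt{63 \cdot 94 + B{\left(-37,-148 \right)}} = \sqrt{63 \cdot 94 + \frac{-93 - 148}{41 - 148}} = \sqrt{5922 + \frac{1}{-107} \left(-241\right)} = \sqrt{5922 - - \frac{241}{107}} = \sqrt{5922 + \frac{241}{107}} = \sqrt{\frac{633895}{107}} = \frac{\sqrt{67826765}}{107}$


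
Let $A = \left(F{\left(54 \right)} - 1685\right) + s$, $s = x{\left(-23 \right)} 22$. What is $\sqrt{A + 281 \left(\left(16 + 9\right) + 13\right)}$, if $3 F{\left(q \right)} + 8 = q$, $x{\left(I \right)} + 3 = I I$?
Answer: $\frac{\sqrt{185223}}{3} \approx 143.46$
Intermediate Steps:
$x{\left(I \right)} = -3 + I^{2}$ ($x{\left(I \right)} = -3 + I I = -3 + I^{2}$)
$F{\left(q \right)} = - \frac{8}{3} + \frac{q}{3}$
$s = 11572$ ($s = \left(-3 + \left(-23\right)^{2}\right) 22 = \left(-3 + 529\right) 22 = 526 \cdot 22 = 11572$)
$A = \frac{29707}{3}$ ($A = \left(\left(- \frac{8}{3} + \frac{1}{3} \cdot 54\right) - 1685\right) + 11572 = \left(\left(- \frac{8}{3} + 18\right) - 1685\right) + 11572 = \left(\frac{46}{3} - 1685\right) + 11572 = - \frac{5009}{3} + 11572 = \frac{29707}{3} \approx 9902.3$)
$\sqrt{A + 281 \left(\left(16 + 9\right) + 13\right)} = \sqrt{\frac{29707}{3} + 281 \left(\left(16 + 9\right) + 13\right)} = \sqrt{\frac{29707}{3} + 281 \left(25 + 13\right)} = \sqrt{\frac{29707}{3} + 281 \cdot 38} = \sqrt{\frac{29707}{3} + 10678} = \sqrt{\frac{61741}{3}} = \frac{\sqrt{185223}}{3}$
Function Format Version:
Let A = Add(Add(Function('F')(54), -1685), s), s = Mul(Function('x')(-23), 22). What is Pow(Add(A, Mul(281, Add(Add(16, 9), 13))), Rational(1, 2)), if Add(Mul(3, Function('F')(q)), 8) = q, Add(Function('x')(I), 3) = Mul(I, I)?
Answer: Mul(Rational(1, 3), Pow(185223, Rational(1, 2))) ≈ 143.46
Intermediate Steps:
Function('x')(I) = Add(-3, Pow(I, 2)) (Function('x')(I) = Add(-3, Mul(I, I)) = Add(-3, Pow(I, 2)))
Function('F')(q) = Add(Rational(-8, 3), Mul(Rational(1, 3), q))
s = 11572 (s = Mul(Add(-3, Pow(-23, 2)), 22) = Mul(Add(-3, 529), 22) = Mul(526, 22) = 11572)
A = Rational(29707, 3) (A = Add(Add(Add(Rational(-8, 3), Mul(Rational(1, 3), 54)), -1685), 11572) = Add(Add(Add(Rational(-8, 3), 18), -1685), 11572) = Add(Add(Rational(46, 3), -1685), 11572) = Add(Rational(-5009, 3), 11572) = Rational(29707, 3) ≈ 9902.3)
Pow(Add(A, Mul(281, Add(Add(16, 9), 13))), Rational(1, 2)) = Pow(Add(Rational(29707, 3), Mul(281, Add(Add(16, 9), 13))), Rational(1, 2)) = Pow(Add(Rational(29707, 3), Mul(281, Add(25, 13))), Rational(1, 2)) = Pow(Add(Rational(29707, 3), Mul(281, 38)), Rational(1, 2)) = Pow(Add(Rational(29707, 3), 10678), Rational(1, 2)) = Pow(Rational(61741, 3), Rational(1, 2)) = Mul(Rational(1, 3), Pow(185223, Rational(1, 2)))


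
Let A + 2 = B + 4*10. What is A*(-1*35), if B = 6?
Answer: -1540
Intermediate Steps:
A = 44 (A = -2 + (6 + 4*10) = -2 + (6 + 40) = -2 + 46 = 44)
A*(-1*35) = 44*(-1*35) = 44*(-35) = -1540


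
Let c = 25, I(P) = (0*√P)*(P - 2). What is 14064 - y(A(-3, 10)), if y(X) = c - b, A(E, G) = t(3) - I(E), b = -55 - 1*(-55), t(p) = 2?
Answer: 14039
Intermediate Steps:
b = 0 (b = -55 + 55 = 0)
I(P) = 0 (I(P) = 0*(-2 + P) = 0)
A(E, G) = 2 (A(E, G) = 2 - 1*0 = 2 + 0 = 2)
y(X) = 25 (y(X) = 25 - 1*0 = 25 + 0 = 25)
14064 - y(A(-3, 10)) = 14064 - 1*25 = 14064 - 25 = 14039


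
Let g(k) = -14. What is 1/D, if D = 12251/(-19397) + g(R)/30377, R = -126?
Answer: -589222669/372420185 ≈ -1.5821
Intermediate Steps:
D = -372420185/589222669 (D = 12251/(-19397) - 14/30377 = 12251*(-1/19397) - 14*1/30377 = -12251/19397 - 14/30377 = -372420185/589222669 ≈ -0.63205)
1/D = 1/(-372420185/589222669) = -589222669/372420185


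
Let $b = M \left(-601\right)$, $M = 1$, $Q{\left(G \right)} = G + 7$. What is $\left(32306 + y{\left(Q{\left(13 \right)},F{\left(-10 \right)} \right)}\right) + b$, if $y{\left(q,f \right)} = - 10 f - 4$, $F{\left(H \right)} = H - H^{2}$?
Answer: $32801$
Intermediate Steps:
$Q{\left(G \right)} = 7 + G$
$y{\left(q,f \right)} = -4 - 10 f$
$b = -601$ ($b = 1 \left(-601\right) = -601$)
$\left(32306 + y{\left(Q{\left(13 \right)},F{\left(-10 \right)} \right)}\right) + b = \left(32306 - \left(4 + 10 \left(- 10 \left(1 - -10\right)\right)\right)\right) - 601 = \left(32306 - \left(4 + 10 \left(- 10 \left(1 + 10\right)\right)\right)\right) - 601 = \left(32306 - \left(4 + 10 \left(\left(-10\right) 11\right)\right)\right) - 601 = \left(32306 - -1096\right) - 601 = \left(32306 + \left(-4 + 1100\right)\right) - 601 = \left(32306 + 1096\right) - 601 = 33402 - 601 = 32801$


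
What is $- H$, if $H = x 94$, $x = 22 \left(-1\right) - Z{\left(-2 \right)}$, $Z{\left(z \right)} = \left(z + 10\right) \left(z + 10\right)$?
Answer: $8084$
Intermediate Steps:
$Z{\left(z \right)} = \left(10 + z\right)^{2}$ ($Z{\left(z \right)} = \left(10 + z\right) \left(10 + z\right) = \left(10 + z\right)^{2}$)
$x = -86$ ($x = 22 \left(-1\right) - \left(10 - 2\right)^{2} = -22 - 8^{2} = -22 - 64 = -86$)
$H = -8084$ ($H = \left(-86\right) 94 = -8084$)
$- H = \left(-1\right) \left(-8084\right) = 8084$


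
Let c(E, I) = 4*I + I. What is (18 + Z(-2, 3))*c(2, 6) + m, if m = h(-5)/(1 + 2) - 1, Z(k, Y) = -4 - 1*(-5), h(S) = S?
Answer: 1702/3 ≈ 567.33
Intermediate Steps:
Z(k, Y) = 1 (Z(k, Y) = -4 + 5 = 1)
c(E, I) = 5*I
m = -8/3 (m = -5/(1 + 2) - 1 = -5/3 - 1 = -8/3 ≈ -2.6667)
(18 + Z(-2, 3))*c(2, 6) + m = (18 + 1)*(5*6) - 8/3 = 19*30 - 8/3 = 570 - 8/3 = 1702/3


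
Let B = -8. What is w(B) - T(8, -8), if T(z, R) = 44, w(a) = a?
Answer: -52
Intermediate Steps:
w(B) - T(8, -8) = -8 - 1*44 = -8 - 44 = -52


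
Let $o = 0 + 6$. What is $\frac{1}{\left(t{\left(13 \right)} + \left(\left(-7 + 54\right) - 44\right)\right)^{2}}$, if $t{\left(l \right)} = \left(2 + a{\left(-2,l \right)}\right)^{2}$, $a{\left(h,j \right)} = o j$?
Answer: $\frac{1}{40998409} \approx 2.4391 \cdot 10^{-8}$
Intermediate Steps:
$o = 6$
$a{\left(h,j \right)} = 6 j$
$t{\left(l \right)} = \left(2 + 6 l\right)^{2}$
$\frac{1}{\left(t{\left(13 \right)} + \left(\left(-7 + 54\right) - 44\right)\right)^{2}} = \frac{1}{\left(4 \left(1 + 3 \cdot 13\right)^{2} + \left(\left(-7 + 54\right) - 44\right)\right)^{2}} = \frac{1}{\left(4 \left(1 + 39\right)^{2} + \left(47 - 44\right)\right)^{2}} = \frac{1}{\left(4 \cdot 40^{2} + 3\right)^{2}} = \frac{1}{\left(4 \cdot 1600 + 3\right)^{2}} = \frac{1}{\left(6400 + 3\right)^{2}} = \frac{1}{6403^{2}} = \frac{1}{40998409}$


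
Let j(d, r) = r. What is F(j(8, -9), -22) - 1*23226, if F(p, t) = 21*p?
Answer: -23415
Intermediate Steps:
F(j(8, -9), -22) - 1*23226 = 21*(-9) - 1*23226 = -189 - 23226 = -23415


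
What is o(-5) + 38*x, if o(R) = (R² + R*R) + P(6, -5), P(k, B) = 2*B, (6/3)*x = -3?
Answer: -17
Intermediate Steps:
x = -3/2 (x = (½)*(-3) = -3/2 ≈ -1.5000)
o(R) = -10 + 2*R² (o(R) = (R² + R*R) + 2*(-5) = (R² + R²) - 10 = 2*R² - 10 = -10 + 2*R²)
o(-5) + 38*x = (-10 + 2*(-5)²) + 38*(-3/2) = (-10 + 2*25) - 57 = (-10 + 50) - 57 = 40 - 57 = -17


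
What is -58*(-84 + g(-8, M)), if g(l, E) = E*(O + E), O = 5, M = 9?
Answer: -2436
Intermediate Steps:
g(l, E) = E*(5 + E)
-58*(-84 + g(-8, M)) = -58*(-84 + 9*(5 + 9)) = -58*(-84 + 9*14) = -58*(-84 + 126) = -58*42 = -2436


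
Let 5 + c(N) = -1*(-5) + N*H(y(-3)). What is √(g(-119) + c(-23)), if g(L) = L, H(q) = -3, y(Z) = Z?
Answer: 5*I*√2 ≈ 7.0711*I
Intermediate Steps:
c(N) = -3*N (c(N) = -5 + (-1*(-5) + N*(-3)) = -5 + (5 - 3*N) = -3*N)
√(g(-119) + c(-23)) = √(-119 - 3*(-23)) = √(-119 + 69) = √(-50) = 5*I*√2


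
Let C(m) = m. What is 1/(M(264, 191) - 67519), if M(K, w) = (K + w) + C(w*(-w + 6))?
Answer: -1/102399 ≈ -9.7657e-6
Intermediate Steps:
M(K, w) = K + w + w*(6 - w) (M(K, w) = (K + w) + w*(-w + 6) = (K + w) + w*(6 - w) = K + w + w*(6 - w))
1/(M(264, 191) - 67519) = 1/((264 + 191 - 1*191*(-6 + 191)) - 67519) = 1/((264 + 191 - 1*191*185) - 67519) = 1/((264 + 191 - 35335) - 67519) = 1/(-34880 - 67519) = 1/(-102399) = -1/102399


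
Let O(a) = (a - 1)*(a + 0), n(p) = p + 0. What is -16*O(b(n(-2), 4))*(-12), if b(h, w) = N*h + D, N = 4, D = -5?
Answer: 34944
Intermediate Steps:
n(p) = p
b(h, w) = -5 + 4*h (b(h, w) = 4*h - 5 = -5 + 4*h)
O(a) = a*(-1 + a) (O(a) = (-1 + a)*a = a*(-1 + a))
-16*O(b(n(-2), 4))*(-12) = -16*(-5 + 4*(-2))*(-1 + (-5 + 4*(-2)))*(-12) = -16*(-5 - 8)*(-1 + (-5 - 8))*(-12) = -(-208)*(-1 - 13)*(-12) = -(-208)*(-14)*(-12) = -16*182*(-12) = -2912*(-12) = 34944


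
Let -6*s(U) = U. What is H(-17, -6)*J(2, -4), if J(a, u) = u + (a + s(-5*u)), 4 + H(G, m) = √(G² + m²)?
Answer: 64/3 - 80*√13/3 ≈ -74.815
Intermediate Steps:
s(U) = -U/6
H(G, m) = -4 + √(G² + m²)
J(a, u) = a + 11*u/6 (J(a, u) = u + (a - (-5)*u/6) = u + (a + 5*u/6) = a + 11*u/6)
H(-17, -6)*J(2, -4) = (-4 + √((-17)² + (-6)²))*(2 + (11/6)*(-4)) = (-4 + √(289 + 36))*(2 - 22/3) = (-4 + √325)*(-16/3) = (-4 + 5*√13)*(-16/3) = 64/3 - 80*√13/3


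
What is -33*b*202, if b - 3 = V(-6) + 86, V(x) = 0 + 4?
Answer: -619938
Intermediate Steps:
V(x) = 4
b = 93 (b = 3 + (4 + 86) = 3 + 90 = 93)
-33*b*202 = -33*93*202 = -3069*202 = -619938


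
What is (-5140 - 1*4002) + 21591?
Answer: 12449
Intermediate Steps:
(-5140 - 1*4002) + 21591 = (-5140 - 4002) + 21591 = -9142 + 21591 = 12449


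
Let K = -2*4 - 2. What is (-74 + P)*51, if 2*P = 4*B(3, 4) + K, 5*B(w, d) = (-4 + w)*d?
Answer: -20553/5 ≈ -4110.6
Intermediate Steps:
B(w, d) = d*(-4 + w)/5 (B(w, d) = ((-4 + w)*d)/5 = (d*(-4 + w))/5 = d*(-4 + w)/5)
K = -10 (K = -8 - 2 = -10)
P = -33/5 (P = (4*((1/5)*4*(-4 + 3)) - 10)/2 = (4*((1/5)*4*(-1)) - 10)/2 = (4*(-4/5) - 10)/2 = (-16/5 - 10)/2 = (1/2)*(-66/5) = -33/5 ≈ -6.6000)
(-74 + P)*51 = (-74 - 33/5)*51 = -403/5*51 = -20553/5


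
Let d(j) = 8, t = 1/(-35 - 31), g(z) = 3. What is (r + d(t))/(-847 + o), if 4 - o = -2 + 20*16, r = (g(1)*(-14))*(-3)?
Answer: -134/1161 ≈ -0.11542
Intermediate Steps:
t = -1/66 (t = 1/(-66) = -1/66 ≈ -0.015152)
r = 126 (r = (3*(-14))*(-3) = -42*(-3) = 126)
o = -314 (o = 4 - (-2 + 20*16) = 4 - (-2 + 320) = 4 - 1*318 = 4 - 318 = -314)
(r + d(t))/(-847 + o) = (126 + 8)/(-847 - 314) = 134/(-1161) = 134*(-1/1161) = -134/1161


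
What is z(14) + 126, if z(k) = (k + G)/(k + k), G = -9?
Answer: 3533/28 ≈ 126.18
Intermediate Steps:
z(k) = (-9 + k)/(2*k) (z(k) = (k - 9)/(k + k) = (-9 + k)/((2*k)) = (-9 + k)*(1/(2*k)) = (-9 + k)/(2*k))
z(14) + 126 = (½)*(-9 + 14)/14 + 126 = (½)*(1/14)*5 + 126 = 5/28 + 126 = 3533/28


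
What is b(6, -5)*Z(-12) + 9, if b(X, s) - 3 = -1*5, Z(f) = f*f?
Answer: -279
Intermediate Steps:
Z(f) = f²
b(X, s) = -2 (b(X, s) = 3 - 1*5 = 3 - 5 = -2)
b(6, -5)*Z(-12) + 9 = -2*(-12)² + 9 = -2*144 + 9 = -288 + 9 = -279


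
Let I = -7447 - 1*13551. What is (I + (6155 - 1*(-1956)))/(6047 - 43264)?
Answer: 12887/37217 ≈ 0.34627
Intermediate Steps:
I = -20998 (I = -7447 - 13551 = -20998)
(I + (6155 - 1*(-1956)))/(6047 - 43264) = (-20998 + (6155 - 1*(-1956)))/(6047 - 43264) = (-20998 + (6155 + 1956))/(-37217) = (-20998 + 8111)*(-1/37217) = -12887*(-1/37217) = 12887/37217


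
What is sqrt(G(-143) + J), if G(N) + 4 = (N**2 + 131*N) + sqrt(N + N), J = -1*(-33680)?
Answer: sqrt(35392 + I*sqrt(286)) ≈ 188.13 + 0.045*I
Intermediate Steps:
J = 33680
G(N) = -4 + N**2 + 131*N + sqrt(2)*sqrt(N) (G(N) = -4 + ((N**2 + 131*N) + sqrt(N + N)) = -4 + ((N**2 + 131*N) + sqrt(2*N)) = -4 + ((N**2 + 131*N) + sqrt(2)*sqrt(N)) = -4 + (N**2 + 131*N + sqrt(2)*sqrt(N)) = -4 + N**2 + 131*N + sqrt(2)*sqrt(N))
sqrt(G(-143) + J) = sqrt((-4 + (-143)**2 + 131*(-143) + sqrt(2)*sqrt(-143)) + 33680) = sqrt((-4 + 20449 - 18733 + sqrt(2)*(I*sqrt(143))) + 33680) = sqrt((-4 + 20449 - 18733 + I*sqrt(286)) + 33680) = sqrt((1712 + I*sqrt(286)) + 33680) = sqrt(35392 + I*sqrt(286))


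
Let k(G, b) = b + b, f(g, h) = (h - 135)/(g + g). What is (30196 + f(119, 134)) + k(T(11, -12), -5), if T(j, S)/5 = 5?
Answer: 7184267/238 ≈ 30186.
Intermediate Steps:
T(j, S) = 25 (T(j, S) = 5*5 = 25)
f(g, h) = (-135 + h)/(2*g) (f(g, h) = (-135 + h)/((2*g)) = (-135 + h)*(1/(2*g)) = (-135 + h)/(2*g))
k(G, b) = 2*b
(30196 + f(119, 134)) + k(T(11, -12), -5) = (30196 + (1/2)*(-135 + 134)/119) + 2*(-5) = (30196 + (1/2)*(1/119)*(-1)) - 10 = (30196 - 1/238) - 10 = 7186647/238 - 10 = 7184267/238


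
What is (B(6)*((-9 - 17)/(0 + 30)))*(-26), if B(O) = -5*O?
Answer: -676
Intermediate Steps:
(B(6)*((-9 - 17)/(0 + 30)))*(-26) = ((-5*6)*((-9 - 17)/(0 + 30)))*(-26) = -(-780)/30*(-26) = -30*(-13/15)*(-26) = 26*(-26) = -676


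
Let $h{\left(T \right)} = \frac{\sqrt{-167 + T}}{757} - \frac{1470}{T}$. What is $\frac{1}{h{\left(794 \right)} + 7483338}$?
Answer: $\frac{225292519471052101}{1685939654970184932983602} - \frac{119310013 \sqrt{627}}{5057818964910554798950806} \approx 1.3363 \cdot 10^{-7}$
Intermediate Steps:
$h{\left(T \right)} = - \frac{1470}{T} + \frac{\sqrt{-167 + T}}{757}$ ($h{\left(T \right)} = \sqrt{-167 + T} \frac{1}{757} - \frac{1470}{T} = \frac{\sqrt{-167 + T}}{757} - \frac{1470}{T} = - \frac{1470}{T} + \frac{\sqrt{-167 + T}}{757}$)
$\frac{1}{h{\left(794 \right)} + 7483338} = \frac{1}{\left(- \frac{1470}{794} + \frac{\sqrt{-167 + 794}}{757}\right) + 7483338} = \frac{1}{\left(\left(-1470\right) \frac{1}{794} + \frac{\sqrt{627}}{757}\right) + 7483338} = \frac{1}{\left(- \frac{735}{397} + \frac{\sqrt{627}}{757}\right) + 7483338} = \frac{1}{\frac{2970884451}{397} + \frac{\sqrt{627}}{757}}$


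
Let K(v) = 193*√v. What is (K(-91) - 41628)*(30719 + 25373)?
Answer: -2334997776 + 10825756*I*√91 ≈ -2.335e+9 + 1.0327e+8*I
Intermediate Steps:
(K(-91) - 41628)*(30719 + 25373) = (193*√(-91) - 41628)*(30719 + 25373) = (193*(I*√91) - 41628)*56092 = (193*I*√91 - 41628)*56092 = (-41628 + 193*I*√91)*56092 = -2334997776 + 10825756*I*√91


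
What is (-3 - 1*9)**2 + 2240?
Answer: 2384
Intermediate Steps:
(-3 - 1*9)**2 + 2240 = (-3 - 9)**2 + 2240 = (-12)**2 + 2240 = 144 + 2240 = 2384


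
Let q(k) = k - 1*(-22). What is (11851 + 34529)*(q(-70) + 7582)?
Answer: 349426920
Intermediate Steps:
q(k) = 22 + k (q(k) = k + 22 = 22 + k)
(11851 + 34529)*(q(-70) + 7582) = (11851 + 34529)*((22 - 70) + 7582) = 46380*(-48 + 7582) = 46380*7534 = 349426920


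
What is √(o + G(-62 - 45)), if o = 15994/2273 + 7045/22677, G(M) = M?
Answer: 8*I*√4136944345079286/51544821 ≈ 9.9826*I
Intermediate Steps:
o = 378709223/51544821 (o = 15994*(1/2273) + 7045*(1/22677) = 15994/2273 + 7045/22677 = 378709223/51544821 ≈ 7.3472)
√(o + G(-62 - 45)) = √(378709223/51544821 + (-62 - 45)) = √(378709223/51544821 - 107) = √(-5136586624/51544821) = 8*I*√4136944345079286/51544821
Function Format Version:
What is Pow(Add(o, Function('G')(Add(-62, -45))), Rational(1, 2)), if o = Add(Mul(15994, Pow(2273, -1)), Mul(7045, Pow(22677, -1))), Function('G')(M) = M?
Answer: Mul(Rational(8, 51544821), I, Pow(4136944345079286, Rational(1, 2))) ≈ Mul(9.9826, I)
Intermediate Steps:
o = Rational(378709223, 51544821) (o = Add(Mul(15994, Rational(1, 2273)), Mul(7045, Rational(1, 22677))) = Add(Rational(15994, 2273), Rational(7045, 22677)) = Rational(378709223, 51544821) ≈ 7.3472)
Pow(Add(o, Function('G')(Add(-62, -45))), Rational(1, 2)) = Pow(Add(Rational(378709223, 51544821), Add(-62, -45)), Rational(1, 2)) = Pow(Add(Rational(378709223, 51544821), -107), Rational(1, 2)) = Pow(Rational(-5136586624, 51544821), Rational(1, 2)) = Mul(Rational(8, 51544821), I, Pow(4136944345079286, Rational(1, 2)))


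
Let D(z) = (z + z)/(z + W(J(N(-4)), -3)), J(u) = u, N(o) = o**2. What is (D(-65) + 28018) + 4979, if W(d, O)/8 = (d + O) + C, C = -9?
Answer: 1089031/33 ≈ 33001.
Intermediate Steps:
W(d, O) = -72 + 8*O + 8*d (W(d, O) = 8*((d + O) - 9) = 8*((O + d) - 9) = 8*(-9 + O + d) = -72 + 8*O + 8*d)
D(z) = 2*z/(32 + z) (D(z) = (z + z)/(z + (-72 + 8*(-3) + 8*(-4)**2)) = (2*z)/(z + (-72 - 24 + 8*16)) = (2*z)/(z + (-72 - 24 + 128)) = (2*z)/(z + 32) = (2*z)/(32 + z) = 2*z/(32 + z))
(D(-65) + 28018) + 4979 = (2*(-65)/(32 - 65) + 28018) + 4979 = (2*(-65)/(-33) + 28018) + 4979 = (2*(-65)*(-1/33) + 28018) + 4979 = (130/33 + 28018) + 4979 = 924724/33 + 4979 = 1089031/33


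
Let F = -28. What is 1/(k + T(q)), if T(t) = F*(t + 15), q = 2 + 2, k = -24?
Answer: -1/556 ≈ -0.0017986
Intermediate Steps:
q = 4
T(t) = -420 - 28*t (T(t) = -28*(t + 15) = -28*(15 + t) = -420 - 28*t)
1/(k + T(q)) = 1/(-24 + (-420 - 28*4)) = 1/(-24 + (-420 - 112)) = 1/(-24 - 532) = 1/(-556) = -1/556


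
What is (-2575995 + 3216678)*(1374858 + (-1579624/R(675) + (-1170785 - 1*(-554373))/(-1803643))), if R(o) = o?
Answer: 39650794012417774822/45091075 ≈ 8.7935e+11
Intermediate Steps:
(-2575995 + 3216678)*(1374858 + (-1579624/R(675) + (-1170785 - 1*(-554373))/(-1803643))) = (-2575995 + 3216678)*(1374858 + (-1579624/675 + (-1170785 - 1*(-554373))/(-1803643))) = 640683*(1374858 + (-1579624*1/675 + (-1170785 + 554373)*(-1/1803643))) = 640683*(1374858 + (-1579624/675 - 616412*(-1/1803643))) = 640683*(1374858 + (-1579624/675 + 616412/1803643)) = 640683*(1374858 - 2848661692132/1217459025) = 640683*(1670984618501318/1217459025) = 39650794012417774822/45091075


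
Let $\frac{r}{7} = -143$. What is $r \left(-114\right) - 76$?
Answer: $114038$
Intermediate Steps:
$r = -1001$ ($r = 7 \left(-143\right) = -1001$)
$r \left(-114\right) - 76 = \left(-1001\right) \left(-114\right) - 76 = 114114 - 76 = 114038$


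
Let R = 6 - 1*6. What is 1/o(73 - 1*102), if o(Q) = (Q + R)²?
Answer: 1/841 ≈ 0.0011891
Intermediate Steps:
R = 0 (R = 6 - 6 = 0)
o(Q) = Q² (o(Q) = (Q + 0)² = Q²)
1/o(73 - 1*102) = 1/((73 - 1*102)²) = 1/((73 - 102)²) = 1/((-29)²) = 1/841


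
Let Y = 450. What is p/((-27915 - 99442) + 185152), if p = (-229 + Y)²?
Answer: 48841/57795 ≈ 0.84507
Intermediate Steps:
p = 48841 (p = (-229 + 450)² = 221² = 48841)
p/((-27915 - 99442) + 185152) = 48841/((-27915 - 99442) + 185152) = 48841/(-127357 + 185152) = 48841/57795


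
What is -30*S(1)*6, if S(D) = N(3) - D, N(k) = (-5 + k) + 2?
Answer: 180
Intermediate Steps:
N(k) = -3 + k
S(D) = -D (S(D) = (-3 + 3) - D = 0 - D = -D)
-30*S(1)*6 = -(-30)*6 = -30*(-1)*6 = 30*6 = 180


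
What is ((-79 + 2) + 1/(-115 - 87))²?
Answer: 241958025/40804 ≈ 5929.8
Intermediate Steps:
((-79 + 2) + 1/(-115 - 87))² = (-77 + 1/(-202))² = (-77 - 1/202)² = (-15555/202)² = 241958025/40804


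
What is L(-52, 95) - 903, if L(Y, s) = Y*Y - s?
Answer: 1706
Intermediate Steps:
L(Y, s) = Y² - s
L(-52, 95) - 903 = ((-52)² - 1*95) - 903 = (2704 - 95) - 903 = 2609 - 903 = 1706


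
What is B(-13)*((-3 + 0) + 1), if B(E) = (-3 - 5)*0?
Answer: 0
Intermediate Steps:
B(E) = 0 (B(E) = -8*0 = 0)
B(-13)*((-3 + 0) + 1) = 0*((-3 + 0) + 1) = 0*(-3 + 1) = 0*(-2) = 0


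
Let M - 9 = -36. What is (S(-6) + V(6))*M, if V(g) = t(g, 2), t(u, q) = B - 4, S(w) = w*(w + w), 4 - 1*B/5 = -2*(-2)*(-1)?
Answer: -2916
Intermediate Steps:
M = -27 (M = 9 - 36 = -27)
B = 40 (B = 20 - 5*(-2*(-2))*(-1) = 20 - 20*(-1) = 20 - 5*(-4) = 20 + 20 = 40)
S(w) = 2*w² (S(w) = w*(2*w) = 2*w²)
t(u, q) = 36 (t(u, q) = 40 - 4 = 36)
V(g) = 36
(S(-6) + V(6))*M = (2*(-6)² + 36)*(-27) = (2*36 + 36)*(-27) = (72 + 36)*(-27) = 108*(-27) = -2916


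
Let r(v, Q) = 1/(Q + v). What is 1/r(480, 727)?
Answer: 1207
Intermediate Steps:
1/r(480, 727) = 1/(1/(727 + 480)) = 1/(1/1207) = 1207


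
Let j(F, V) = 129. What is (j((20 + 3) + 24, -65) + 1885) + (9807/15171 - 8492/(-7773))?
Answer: 79234788835/39308061 ≈ 2015.7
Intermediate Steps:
(j((20 + 3) + 24, -65) + 1885) + (9807/15171 - 8492/(-7773)) = (129 + 1885) + (9807/15171 - 8492/(-7773)) = 2014 + (9807*(1/15171) - 8492*(-1/7773)) = 2014 + (3269/5057 + 8492/7773) = 2014 + 68353981/39308061 = 79234788835/39308061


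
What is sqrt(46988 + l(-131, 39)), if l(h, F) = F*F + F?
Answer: 2*sqrt(12137) ≈ 220.34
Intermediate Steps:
l(h, F) = F + F**2 (l(h, F) = F**2 + F = F + F**2)
sqrt(46988 + l(-131, 39)) = sqrt(46988 + 39*(1 + 39)) = sqrt(46988 + 39*40) = sqrt(46988 + 1560) = sqrt(48548) = 2*sqrt(12137)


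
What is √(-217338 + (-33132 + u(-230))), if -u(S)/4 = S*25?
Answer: 23*I*√430 ≈ 476.94*I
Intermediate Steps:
u(S) = -100*S (u(S) = -4*S*25 = -100*S)
√(-217338 + (-33132 + u(-230))) = √(-217338 + (-33132 - 100*(-230))) = √(-217338 + (-33132 + 23000)) = √(-217338 - 10132) = √(-227470) = 23*I*√430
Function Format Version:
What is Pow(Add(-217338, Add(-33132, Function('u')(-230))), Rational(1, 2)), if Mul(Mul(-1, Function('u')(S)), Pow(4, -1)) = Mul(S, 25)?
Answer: Mul(23, I, Pow(430, Rational(1, 2))) ≈ Mul(476.94, I)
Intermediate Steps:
Function('u')(S) = Mul(-100, S) (Function('u')(S) = Mul(-4, Mul(S, 25)) = Mul(-4, Mul(25, S)) = Mul(-100, S))
Pow(Add(-217338, Add(-33132, Function('u')(-230))), Rational(1, 2)) = Pow(Add(-217338, Add(-33132, Mul(-100, -230))), Rational(1, 2)) = Pow(Add(-217338, Add(-33132, 23000)), Rational(1, 2)) = Pow(Add(-217338, -10132), Rational(1, 2)) = Pow(-227470, Rational(1, 2)) = Mul(23, I, Pow(430, Rational(1, 2)))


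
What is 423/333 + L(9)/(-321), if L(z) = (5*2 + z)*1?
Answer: 14384/11877 ≈ 1.2111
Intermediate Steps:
L(z) = 10 + z (L(z) = (10 + z)*1 = 10 + z)
423/333 + L(9)/(-321) = 423/333 + (10 + 9)/(-321) = 423*(1/333) + 19*(-1/321) = 47/37 - 19/321 = 14384/11877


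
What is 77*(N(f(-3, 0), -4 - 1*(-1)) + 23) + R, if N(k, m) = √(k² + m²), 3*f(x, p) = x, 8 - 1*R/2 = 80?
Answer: 1627 + 77*√10 ≈ 1870.5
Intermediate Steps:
R = -144 (R = 16 - 2*80 = 16 - 160 = -144)
f(x, p) = x/3
77*(N(f(-3, 0), -4 - 1*(-1)) + 23) + R = 77*(√(((⅓)*(-3))² + (-4 - 1*(-1))²) + 23) - 144 = 77*(√((-1)² + (-4 + 1)²) + 23) - 144 = 77*(√(1 + (-3)²) + 23) - 144 = 77*(√(1 + 9) + 23) - 144 = 77*(√10 + 23) - 144 = 77*(23 + √10) - 144 = (1771 + 77*√10) - 144 = 1627 + 77*√10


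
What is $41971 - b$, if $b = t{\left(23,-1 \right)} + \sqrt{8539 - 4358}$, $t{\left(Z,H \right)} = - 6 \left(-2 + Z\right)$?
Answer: $42097 - \sqrt{4181} \approx 42032.0$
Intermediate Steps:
$t{\left(Z,H \right)} = 12 - 6 Z$
$b = -126 + \sqrt{4181}$ ($b = \left(12 - 138\right) + \sqrt{8539 - 4358} = \left(12 - 138\right) + \sqrt{4181} = -126 + \sqrt{4181} \approx -61.339$)
$41971 - b = 41971 - \left(-126 + \sqrt{4181}\right) = 41971 + \left(126 - \sqrt{4181}\right) = 42097 - \sqrt{4181}$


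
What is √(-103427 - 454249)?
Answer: 6*I*√15491 ≈ 746.78*I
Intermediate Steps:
√(-103427 - 454249) = √(-557676) = 6*I*√15491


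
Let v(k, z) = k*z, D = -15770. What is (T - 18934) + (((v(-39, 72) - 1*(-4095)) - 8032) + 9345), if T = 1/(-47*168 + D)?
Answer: -386560445/23666 ≈ -16334.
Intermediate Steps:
T = -1/23666 (T = 1/(-47*168 - 15770) = 1/(-7896 - 15770) = 1/(-23666) = -1/23666 ≈ -4.2255e-5)
(T - 18934) + (((v(-39, 72) - 1*(-4095)) - 8032) + 9345) = (-1/23666 - 18934) + (((-39*72 - 1*(-4095)) - 8032) + 9345) = -448092045/23666 + (((-2808 + 4095) - 8032) + 9345) = -448092045/23666 + ((1287 - 8032) + 9345) = -448092045/23666 + (-6745 + 9345) = -448092045/23666 + 2600 = -386560445/23666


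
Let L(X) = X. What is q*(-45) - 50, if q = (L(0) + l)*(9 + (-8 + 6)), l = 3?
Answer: -995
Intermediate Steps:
q = 21 (q = (0 + 3)*(9 + (-8 + 6)) = 3*(9 - 2) = 3*7 = 21)
q*(-45) - 50 = 21*(-45) - 50 = -945 - 50 = -995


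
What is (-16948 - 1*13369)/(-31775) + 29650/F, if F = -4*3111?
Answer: -282432001/197704050 ≈ -1.4286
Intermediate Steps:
F = -12444
(-16948 - 1*13369)/(-31775) + 29650/F = (-16948 - 1*13369)/(-31775) + 29650/(-12444) = (-16948 - 13369)*(-1/31775) + 29650*(-1/12444) = -30317*(-1/31775) - 14825/6222 = 30317/31775 - 14825/6222 = -282432001/197704050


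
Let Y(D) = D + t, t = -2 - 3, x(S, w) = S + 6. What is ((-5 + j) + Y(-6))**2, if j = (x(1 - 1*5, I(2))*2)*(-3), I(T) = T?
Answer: 784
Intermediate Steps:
x(S, w) = 6 + S
j = -12 (j = ((6 + (1 - 1*5))*2)*(-3) = ((6 + (1 - 5))*2)*(-3) = ((6 - 4)*2)*(-3) = (2*2)*(-3) = 4*(-3) = -12)
t = -5
Y(D) = -5 + D (Y(D) = D - 5 = -5 + D)
((-5 + j) + Y(-6))**2 = ((-5 - 12) + (-5 - 6))**2 = (-17 - 11)**2 = (-28)**2 = 784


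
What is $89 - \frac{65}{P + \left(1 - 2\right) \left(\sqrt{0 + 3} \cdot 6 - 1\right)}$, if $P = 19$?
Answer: $\frac{6172}{73} - \frac{195 \sqrt{3}}{146} \approx 82.235$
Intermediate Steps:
$89 - \frac{65}{P + \left(1 - 2\right) \left(\sqrt{0 + 3} \cdot 6 - 1\right)} = 89 - \frac{65}{19 + \left(1 - 2\right) \left(\sqrt{0 + 3} \cdot 6 - 1\right)} = 89 - \frac{65}{19 - \left(\sqrt{3} \cdot 6 - 1\right)} = 89 - \frac{65}{19 - \left(6 \sqrt{3} - 1\right)} = 89 - \frac{65}{19 - \left(-1 + 6 \sqrt{3}\right)} = 89 - \frac{65}{19 + \left(1 - 6 \sqrt{3}\right)} = 89 - \frac{65}{20 - 6 \sqrt{3}}$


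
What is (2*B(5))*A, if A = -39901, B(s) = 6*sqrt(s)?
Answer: -478812*sqrt(5) ≈ -1.0707e+6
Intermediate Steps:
(2*B(5))*A = (2*(6*sqrt(5)))*(-39901) = (12*sqrt(5))*(-39901) = -478812*sqrt(5)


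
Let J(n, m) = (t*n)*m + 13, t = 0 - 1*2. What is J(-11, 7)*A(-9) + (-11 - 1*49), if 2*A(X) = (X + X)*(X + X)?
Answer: 26994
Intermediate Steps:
A(X) = 2*X² (A(X) = ((X + X)*(X + X))/2 = ((2*X)*(2*X))/2 = (4*X²)/2 = 2*X²)
t = -2 (t = 0 - 2 = -2)
J(n, m) = 13 - 2*m*n (J(n, m) = (-2*n)*m + 13 = -2*m*n + 13 = 13 - 2*m*n)
J(-11, 7)*A(-9) + (-11 - 1*49) = (13 - 2*7*(-11))*(2*(-9)²) + (-11 - 1*49) = (13 + 154)*(2*81) + (-11 - 49) = 167*162 - 60 = 27054 - 60 = 26994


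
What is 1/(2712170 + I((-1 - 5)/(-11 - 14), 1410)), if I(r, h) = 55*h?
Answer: 1/2789720 ≈ 3.5846e-7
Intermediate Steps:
1/(2712170 + I((-1 - 5)/(-11 - 14), 1410)) = 1/(2712170 + 55*1410) = 1/(2712170 + 77550) = 1/2789720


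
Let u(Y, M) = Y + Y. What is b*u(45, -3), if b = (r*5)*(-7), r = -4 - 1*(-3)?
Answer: 3150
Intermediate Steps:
r = -1 (r = -4 + 3 = -1)
u(Y, M) = 2*Y
b = 35 (b = -1*5*(-7) = -5*(-7) = 35)
b*u(45, -3) = 35*(2*45) = 35*90 = 3150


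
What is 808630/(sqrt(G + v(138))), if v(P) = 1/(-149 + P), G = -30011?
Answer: -404315*I*sqrt(3631342)/165061 ≈ -4667.8*I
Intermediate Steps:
808630/(sqrt(G + v(138))) = 808630/(sqrt(-30011 + 1/(-149 + 138))) = 808630/(sqrt(-30011 + 1/(-11))) = 808630/(sqrt(-30011 - 1/11)) = 808630/(sqrt(-330122/11)) = 808630/((I*sqrt(3631342)/11)) = 808630*(-I*sqrt(3631342)/330122) = -404315*I*sqrt(3631342)/165061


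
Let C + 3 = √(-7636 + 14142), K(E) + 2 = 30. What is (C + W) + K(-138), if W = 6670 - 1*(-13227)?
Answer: 19922 + √6506 ≈ 20003.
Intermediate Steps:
K(E) = 28 (K(E) = -2 + 30 = 28)
W = 19897 (W = 6670 + 13227 = 19897)
C = -3 + √6506 (C = -3 + √(-7636 + 14142) = -3 + √6506 ≈ 77.660)
(C + W) + K(-138) = ((-3 + √6506) + 19897) + 28 = (19894 + √6506) + 28 = 19922 + √6506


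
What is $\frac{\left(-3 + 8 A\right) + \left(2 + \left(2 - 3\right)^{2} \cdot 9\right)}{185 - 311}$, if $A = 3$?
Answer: $- \frac{16}{63} \approx -0.25397$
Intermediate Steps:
$\frac{\left(-3 + 8 A\right) + \left(2 + \left(2 - 3\right)^{2} \cdot 9\right)}{185 - 311} = \frac{\left(-3 + 8 \cdot 3\right) + \left(2 + \left(2 - 3\right)^{2} \cdot 9\right)}{185 - 311} = \frac{\left(-3 + 24\right) + \left(2 + \left(-1\right)^{2} \cdot 9\right)}{-126} = \left(21 + \left(2 + 1 \cdot 9\right)\right) \left(- \frac{1}{126}\right) = \left(21 + \left(2 + 9\right)\right) \left(- \frac{1}{126}\right) = \left(21 + 11\right) \left(- \frac{1}{126}\right) = 32 \left(- \frac{1}{126}\right) = - \frac{16}{63}$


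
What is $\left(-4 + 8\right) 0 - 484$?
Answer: $-484$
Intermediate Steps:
$\left(-4 + 8\right) 0 - 484 = 4 \cdot 0 - 484 = 0 - 484 = -484$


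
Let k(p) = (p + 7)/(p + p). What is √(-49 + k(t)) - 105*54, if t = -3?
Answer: -5670 + I*√447/3 ≈ -5670.0 + 7.0475*I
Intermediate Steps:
k(p) = (7 + p)/(2*p) (k(p) = (7 + p)/((2*p)) = (7 + p)*(1/(2*p)) = (7 + p)/(2*p))
√(-49 + k(t)) - 105*54 = √(-49 + (½)*(7 - 3)/(-3)) - 105*54 = √(-49 + (½)*(-⅓)*4) - 5670 = √(-49 - ⅔) - 5670 = √(-149/3) - 5670 = I*√447/3 - 5670 = -5670 + I*√447/3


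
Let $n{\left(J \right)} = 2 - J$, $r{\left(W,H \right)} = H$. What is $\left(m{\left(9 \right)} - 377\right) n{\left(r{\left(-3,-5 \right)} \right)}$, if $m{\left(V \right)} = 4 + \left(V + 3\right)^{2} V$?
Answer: $6461$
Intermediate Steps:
$m{\left(V \right)} = 4 + V \left(3 + V\right)^{2}$ ($m{\left(V \right)} = 4 + \left(3 + V\right)^{2} V = 4 + V \left(3 + V\right)^{2}$)
$\left(m{\left(9 \right)} - 377\right) n{\left(r{\left(-3,-5 \right)} \right)} = \left(\left(4 + 9 \left(3 + 9\right)^{2}\right) - 377\right) \left(2 - -5\right) = \left(\left(4 + 9 \cdot 12^{2}\right) - 377\right) \left(2 + 5\right) = \left(\left(4 + 9 \cdot 144\right) - 377\right) 7 = \left(\left(4 + 1296\right) - 377\right) 7 = \left(1300 - 377\right) 7 = 923 \cdot 7 = 6461$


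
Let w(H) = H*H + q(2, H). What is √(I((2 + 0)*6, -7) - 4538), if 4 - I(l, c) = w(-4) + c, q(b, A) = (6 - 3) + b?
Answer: 2*I*√1137 ≈ 67.439*I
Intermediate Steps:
q(b, A) = 3 + b
w(H) = 5 + H² (w(H) = H*H + (3 + 2) = H² + 5 = 5 + H²)
I(l, c) = -17 - c (I(l, c) = 4 - ((5 + (-4)²) + c) = 4 - ((5 + 16) + c) = 4 - (21 + c) = 4 + (-21 - c) = -17 - c)
√(I((2 + 0)*6, -7) - 4538) = √((-17 - 1*(-7)) - 4538) = √((-17 + 7) - 4538) = √(-10 - 4538) = √(-4548) = 2*I*√1137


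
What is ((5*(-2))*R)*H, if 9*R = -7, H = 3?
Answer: 70/3 ≈ 23.333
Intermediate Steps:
R = -7/9 (R = (⅑)*(-7) = -7/9 ≈ -0.77778)
((5*(-2))*R)*H = ((5*(-2))*(-7/9))*3 = -10*(-7/9)*3 = (70/9)*3 = 70/3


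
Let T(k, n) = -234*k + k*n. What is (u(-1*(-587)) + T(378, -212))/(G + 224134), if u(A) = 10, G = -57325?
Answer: -168578/166809 ≈ -1.0106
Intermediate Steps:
(u(-1*(-587)) + T(378, -212))/(G + 224134) = (10 + 378*(-234 - 212))/(-57325 + 224134) = (10 + 378*(-446))/166809 = (10 - 168588)*(1/166809) = -168578*1/166809 = -168578/166809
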